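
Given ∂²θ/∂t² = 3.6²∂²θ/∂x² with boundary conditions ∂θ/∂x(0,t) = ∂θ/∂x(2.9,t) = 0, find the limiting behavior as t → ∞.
θ oscillates about a mean that drifts linearly in t (generically unbounded; no decay). There is no damping, so the nonconstant modes persist as standing waves (energy conserved, no decay). But with Neumann conditions at both ends the constant mode has eigenvalue 0: the spatial mean M(t) of θ satisfies M'' = 0, so M(t) = M(0) + M'(0)·t. Unless the initial velocity has zero mean (∫θ_t(x,0)dx = 0), the solution grows linearly in t (unbounded, though not exponentially); if it does have zero mean, the solution stays bounded and simply oscillates.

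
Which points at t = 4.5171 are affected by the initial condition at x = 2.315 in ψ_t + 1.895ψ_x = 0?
At x = 10.8749045. The characteristic carries data from (2.315, 0) to (10.8749045, 4.5171).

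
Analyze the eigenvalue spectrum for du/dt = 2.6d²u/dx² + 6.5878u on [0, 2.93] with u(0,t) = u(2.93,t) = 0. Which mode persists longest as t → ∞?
Eigenvalues: λₙ = 2.6n²π²/2.93² - 6.5878.
First three modes:
  n=1: λ₁ = 2.6π²/2.93² - 6.5878 ≈ -3.599
  n=2: λ₂ = 10.4π²/2.93² - 6.5878 ≈ 5.369
  n=3: λ₃ = 23.4π²/2.93² - 6.5878 ≈ 20.314
Since 2.6π²/2.93² ≈ 2.989 < 6.5878, λ₁ < 0.
The n=1 mode grows fastest (−λₙ is largest for n=1) → dominates.
Asymptotic: u ~ c₁ sin(πx/2.93) e^{3.599t} (exponential growth at rate −λ₁ ≈ 3.599).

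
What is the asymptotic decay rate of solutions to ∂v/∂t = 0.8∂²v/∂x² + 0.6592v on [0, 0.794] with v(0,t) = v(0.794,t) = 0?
Eigenvalues: λₙ = 0.8n²π²/0.794² - 0.6592.
First three modes:
  n=1: λ₁ = 0.8π²/0.794² - 0.6592 ≈ 11.865
  n=2: λ₂ = 3.2π²/0.794² - 0.6592 ≈ 49.437
  n=3: λ₃ = 7.2π²/0.794² - 0.6592 ≈ 112.058
Since 0.8π²/0.794² ≈ 12.524 > 0.6592, all λₙ > 0.
The n=1 mode decays slowest → dominates as t → ∞.
Asymptotic: v ~ c₁ sin(πx/0.794) e^{-λ₁t} with decay rate λ₁ ≈ 11.865.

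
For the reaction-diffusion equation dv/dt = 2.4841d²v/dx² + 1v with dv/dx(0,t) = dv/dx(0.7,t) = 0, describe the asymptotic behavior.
v grows unboundedly. With Neumann BCs the constant mode has diffusion eigenvalue 0, so any r > 0 makes it grow like e^(1t); solution grows exponentially.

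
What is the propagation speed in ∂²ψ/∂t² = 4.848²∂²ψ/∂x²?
Speed = 4.848. Information travels along characteristics x = x₀ ± 4.848t.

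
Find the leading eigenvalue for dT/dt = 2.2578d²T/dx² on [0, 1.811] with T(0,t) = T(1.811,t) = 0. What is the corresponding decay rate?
Eigenvalues: λₙ = 2.2578n²π²/1.811².
First three modes:
  n=1: λ₁ = 2.2578π²/1.811² ≈ 6.794
  n=2: λ₂ = 9.0312π²/1.811² ≈ 27.177 (4× faster decay)
  n=3: λ₃ = 20.3202π²/1.811² ≈ 61.149 (9× faster decay)
As t → ∞, higher modes decay exponentially faster. The n=1 mode dominates: T ~ c₁ sin(πx/1.811) e^{-λ₁t}.
Decay rate: λ₁ = 2.2578π²/1.811² ≈ 6.794.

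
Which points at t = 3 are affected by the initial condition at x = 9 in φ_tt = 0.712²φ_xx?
Domain of influence: [6.864, 11.136]. Data at x = 9 spreads outward at speed 0.712.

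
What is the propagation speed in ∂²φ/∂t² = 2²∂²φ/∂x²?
Speed = 2. Information travels along characteristics x = x₀ ± 2t.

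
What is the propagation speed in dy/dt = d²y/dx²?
Infinite. The heat equation is parabolic, not hyperbolic, so disturbances propagate instantly.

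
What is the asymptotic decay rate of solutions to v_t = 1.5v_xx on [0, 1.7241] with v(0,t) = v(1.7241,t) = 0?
Eigenvalues: λₙ = 1.5n²π²/1.7241².
First three modes:
  n=1: λ₁ = 1.5π²/1.7241² ≈ 4.98
  n=2: λ₂ = 6π²/1.7241² ≈ 19.922 (4× faster decay)
  n=3: λ₃ = 13.5π²/1.7241² ≈ 44.824 (9× faster decay)
As t → ∞, higher modes decay exponentially faster. The n=1 mode dominates: v ~ c₁ sin(πx/1.7241) e^{-λ₁t}.
Decay rate: λ₁ = 1.5π²/1.7241² ≈ 4.98.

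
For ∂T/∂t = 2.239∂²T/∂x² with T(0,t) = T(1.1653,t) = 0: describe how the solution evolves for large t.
T → 0. Heat diffuses out through both boundaries.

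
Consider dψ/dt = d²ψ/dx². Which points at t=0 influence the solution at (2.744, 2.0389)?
The entire real line. The heat equation has infinite propagation speed: any initial disturbance instantly affects all points (though exponentially small far away).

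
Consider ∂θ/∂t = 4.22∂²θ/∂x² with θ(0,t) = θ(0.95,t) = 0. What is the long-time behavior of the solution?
As t → ∞, θ → 0. Heat diffuses out through both boundaries.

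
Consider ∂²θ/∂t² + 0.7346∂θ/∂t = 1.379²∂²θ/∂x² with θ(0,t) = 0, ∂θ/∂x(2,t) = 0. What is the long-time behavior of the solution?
As t → ∞, θ → 0. Damping (γ=0.7346) dissipates energy; oscillations decay exponentially.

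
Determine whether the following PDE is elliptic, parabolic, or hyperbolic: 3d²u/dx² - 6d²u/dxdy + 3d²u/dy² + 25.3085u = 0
Coefficients: A = 3, B = -6, C = 3. B² - 4AC = 0, which is zero, so the equation is parabolic.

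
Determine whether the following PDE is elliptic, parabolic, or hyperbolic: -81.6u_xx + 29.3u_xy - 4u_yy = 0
Coefficients: A = -81.6, B = 29.3, C = -4. B² - 4AC = -447.11, which is negative, so the equation is elliptic.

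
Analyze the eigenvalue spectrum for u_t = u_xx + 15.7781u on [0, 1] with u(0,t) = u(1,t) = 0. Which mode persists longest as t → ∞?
Eigenvalues: λₙ = n²π²/1² - 15.7781.
First three modes:
  n=1: λ₁ = π² - 15.7781 ≈ -5.908
  n=2: λ₂ = 4π² - 15.7781 ≈ 23.7
  n=3: λ₃ = 9π² - 15.7781 ≈ 73.048
Since π² ≈ 9.87 < 15.7781, λ₁ < 0.
The n=1 mode grows fastest (−λₙ is largest for n=1) → dominates.
Asymptotic: u ~ c₁ sin(πx/1) e^{5.908t} (exponential growth at rate −λ₁ ≈ 5.908).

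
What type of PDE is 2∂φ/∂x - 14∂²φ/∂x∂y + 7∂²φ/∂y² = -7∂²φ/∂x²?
Rewriting in standard form: 7∂²φ/∂x² - 14∂²φ/∂x∂y + 7∂²φ/∂y² + 2∂φ/∂x = 0. With A = 7, B = -14, C = 7, the discriminant is 0. This is a parabolic PDE.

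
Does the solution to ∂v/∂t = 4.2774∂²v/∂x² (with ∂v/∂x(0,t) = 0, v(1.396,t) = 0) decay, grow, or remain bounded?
v → 0. Heat escapes through the Dirichlet boundary.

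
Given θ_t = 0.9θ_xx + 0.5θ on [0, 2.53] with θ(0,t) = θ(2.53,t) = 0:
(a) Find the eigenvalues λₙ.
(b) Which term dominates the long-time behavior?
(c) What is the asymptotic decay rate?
Eigenvalues: λₙ = 0.9n²π²/2.53² - 0.5.
First three modes:
  n=1: λ₁ = 0.9π²/2.53² - 0.5 ≈ 0.888
  n=2: λ₂ = 3.6π²/2.53² - 0.5 ≈ 5.051
  n=3: λ₃ = 8.1π²/2.53² - 0.5 ≈ 11.989
Since 0.9π²/2.53² ≈ 1.388 > 0.5, all λₙ > 0.
The n=1 mode decays slowest → dominates as t → ∞.
Asymptotic: θ ~ c₁ sin(πx/2.53) e^{-λ₁t} with decay rate λ₁ ≈ 0.888.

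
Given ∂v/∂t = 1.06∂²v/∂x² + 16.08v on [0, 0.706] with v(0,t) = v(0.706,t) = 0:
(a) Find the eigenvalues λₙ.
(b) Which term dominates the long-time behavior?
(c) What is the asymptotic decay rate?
Eigenvalues: λₙ = 1.06n²π²/0.706² - 16.08.
First three modes:
  n=1: λ₁ = 1.06π²/0.706² - 16.08 ≈ 4.909
  n=2: λ₂ = 4.24π²/0.706² - 16.08 ≈ 67.877
  n=3: λ₃ = 9.54π²/0.706² - 16.08 ≈ 172.823
Since 1.06π²/0.706² ≈ 20.989 > 16.08, all λₙ > 0.
The n=1 mode decays slowest → dominates as t → ∞.
Asymptotic: v ~ c₁ sin(πx/0.706) e^{-λ₁t} with decay rate λ₁ ≈ 4.909.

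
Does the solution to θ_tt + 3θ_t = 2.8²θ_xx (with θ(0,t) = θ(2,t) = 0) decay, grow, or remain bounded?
θ → 0. Damping (γ=3) dissipates energy; oscillations decay exponentially.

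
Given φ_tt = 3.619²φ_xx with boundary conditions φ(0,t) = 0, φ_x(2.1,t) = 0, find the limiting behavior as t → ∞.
φ oscillates (no decay). Energy is conserved; the solution oscillates indefinitely as standing waves.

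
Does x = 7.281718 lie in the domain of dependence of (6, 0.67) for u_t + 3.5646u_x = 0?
No. Only data at x = 3.611718 affects (6, 0.67). Advection has one-way propagation along characteristics.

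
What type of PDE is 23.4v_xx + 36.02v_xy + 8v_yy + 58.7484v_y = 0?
With A = 23.4, B = 36.02, C = 8, the discriminant is 548.6404. This is a hyperbolic PDE.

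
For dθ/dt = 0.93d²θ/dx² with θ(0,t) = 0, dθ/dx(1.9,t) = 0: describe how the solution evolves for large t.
θ → 0. Heat escapes through the Dirichlet boundary.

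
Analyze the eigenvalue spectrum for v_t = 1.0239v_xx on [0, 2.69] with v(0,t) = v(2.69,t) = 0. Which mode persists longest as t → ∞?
Eigenvalues: λₙ = 1.0239n²π²/2.69².
First three modes:
  n=1: λ₁ = 1.0239π²/2.69² ≈ 1.397
  n=2: λ₂ = 4.0956π²/2.69² ≈ 5.586 (4× faster decay)
  n=3: λ₃ = 9.2151π²/2.69² ≈ 12.569 (9× faster decay)
As t → ∞, higher modes decay exponentially faster. The n=1 mode dominates: v ~ c₁ sin(πx/2.69) e^{-λ₁t}.
Decay rate: λ₁ = 1.0239π²/2.69² ≈ 1.397.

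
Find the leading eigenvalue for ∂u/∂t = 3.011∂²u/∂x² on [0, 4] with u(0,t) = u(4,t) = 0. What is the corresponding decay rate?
Eigenvalues: λₙ = 3.011n²π²/4².
First three modes:
  n=1: λ₁ = 3.011π²/4² ≈ 1.857
  n=2: λ₂ = 12.044π²/4² ≈ 7.429 (4× faster decay)
  n=3: λ₃ = 27.099π²/4² ≈ 16.716 (9× faster decay)
As t → ∞, higher modes decay exponentially faster. The n=1 mode dominates: u ~ c₁ sin(πx/4) e^{-λ₁t}.
Decay rate: λ₁ = 3.011π²/4² ≈ 1.857.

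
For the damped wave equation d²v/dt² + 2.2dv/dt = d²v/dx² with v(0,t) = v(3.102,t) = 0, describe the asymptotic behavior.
v → 0. Damping (γ=2.2) dissipates energy; oscillations decay exponentially.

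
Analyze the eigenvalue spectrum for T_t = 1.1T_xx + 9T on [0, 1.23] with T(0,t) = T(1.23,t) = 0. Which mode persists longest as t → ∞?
Eigenvalues: λₙ = 1.1n²π²/1.23² - 9.
First three modes:
  n=1: λ₁ = 1.1π²/1.23² - 9 ≈ -1.824
  n=2: λ₂ = 4.4π²/1.23² - 9 ≈ 19.704
  n=3: λ₃ = 9.9π²/1.23² - 9 ≈ 55.584
Since 1.1π²/1.23² ≈ 7.176 < 9, λ₁ < 0.
The n=1 mode grows fastest (−λₙ is largest for n=1) → dominates.
Asymptotic: T ~ c₁ sin(πx/1.23) e^{1.824t} (exponential growth at rate −λ₁ ≈ 1.824).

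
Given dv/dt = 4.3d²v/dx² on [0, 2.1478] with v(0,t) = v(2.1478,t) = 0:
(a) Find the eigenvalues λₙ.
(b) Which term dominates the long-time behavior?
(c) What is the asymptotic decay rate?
Eigenvalues: λₙ = 4.3n²π²/2.1478².
First three modes:
  n=1: λ₁ = 4.3π²/2.1478² ≈ 9.2
  n=2: λ₂ = 17.2π²/2.1478² ≈ 36.799 (4× faster decay)
  n=3: λ₃ = 38.7π²/2.1478² ≈ 82.799 (9× faster decay)
As t → ∞, higher modes decay exponentially faster. The n=1 mode dominates: v ~ c₁ sin(πx/2.1478) e^{-λ₁t}.
Decay rate: λ₁ = 4.3π²/2.1478² ≈ 9.2.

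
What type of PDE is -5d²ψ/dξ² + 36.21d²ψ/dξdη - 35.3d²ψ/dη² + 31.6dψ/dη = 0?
With A = -5, B = 36.21, C = -35.3, the discriminant is 605.1641. This is a hyperbolic PDE.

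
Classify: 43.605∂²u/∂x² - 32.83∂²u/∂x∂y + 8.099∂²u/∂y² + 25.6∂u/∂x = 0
Elliptic (discriminant = -334.81868).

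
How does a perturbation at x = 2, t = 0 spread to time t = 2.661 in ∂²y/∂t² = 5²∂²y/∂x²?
Domain of influence: [-11.305, 15.305]. Data at x = 2 spreads outward at speed 5.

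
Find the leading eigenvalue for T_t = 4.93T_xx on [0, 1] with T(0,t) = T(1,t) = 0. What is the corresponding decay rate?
Eigenvalues: λₙ = 4.93n²π².
First three modes:
  n=1: λ₁ = 4.93π² ≈ 48.657
  n=2: λ₂ = 19.72π² ≈ 194.629 (4× faster decay)
  n=3: λ₃ = 44.37π² ≈ 437.914 (9× faster decay)
As t → ∞, higher modes decay exponentially faster. The n=1 mode dominates: T ~ c₁ sin(πx) e^{-λ₁t}.
Decay rate: λ₁ = 4.93π² ≈ 48.657.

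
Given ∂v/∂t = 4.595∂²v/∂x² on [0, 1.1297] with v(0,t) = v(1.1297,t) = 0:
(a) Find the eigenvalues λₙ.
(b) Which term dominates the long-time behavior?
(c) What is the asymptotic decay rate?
Eigenvalues: λₙ = 4.595n²π²/1.1297².
First three modes:
  n=1: λ₁ = 4.595π²/1.1297² ≈ 35.535
  n=2: λ₂ = 18.38π²/1.1297² ≈ 142.141 (4× faster decay)
  n=3: λ₃ = 41.355π²/1.1297² ≈ 319.817 (9× faster decay)
As t → ∞, higher modes decay exponentially faster. The n=1 mode dominates: v ~ c₁ sin(πx/1.1297) e^{-λ₁t}.
Decay rate: λ₁ = 4.595π²/1.1297² ≈ 35.535.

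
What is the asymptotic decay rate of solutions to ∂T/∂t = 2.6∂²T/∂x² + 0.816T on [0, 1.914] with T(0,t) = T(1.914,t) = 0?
Eigenvalues: λₙ = 2.6n²π²/1.914² - 0.816.
First three modes:
  n=1: λ₁ = 2.6π²/1.914² - 0.816 ≈ 6.189
  n=2: λ₂ = 10.4π²/1.914² - 0.816 ≈ 27.203
  n=3: λ₃ = 23.4π²/1.914² - 0.816 ≈ 62.226
Since 2.6π²/1.914² ≈ 7.005 > 0.816, all λₙ > 0.
The n=1 mode decays slowest → dominates as t → ∞.
Asymptotic: T ~ c₁ sin(πx/1.914) e^{-λ₁t} with decay rate λ₁ ≈ 6.189.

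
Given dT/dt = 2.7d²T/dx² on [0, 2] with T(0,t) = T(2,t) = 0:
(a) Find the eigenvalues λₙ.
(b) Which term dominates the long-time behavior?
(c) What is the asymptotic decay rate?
Eigenvalues: λₙ = 2.7n²π²/2².
First three modes:
  n=1: λ₁ = 2.7π²/2² ≈ 6.662
  n=2: λ₂ = 10.8π²/2² ≈ 26.648 (4× faster decay)
  n=3: λ₃ = 24.3π²/2² ≈ 59.958 (9× faster decay)
As t → ∞, higher modes decay exponentially faster. The n=1 mode dominates: T ~ c₁ sin(πx/2) e^{-λ₁t}.
Decay rate: λ₁ = 2.7π²/2² ≈ 6.662.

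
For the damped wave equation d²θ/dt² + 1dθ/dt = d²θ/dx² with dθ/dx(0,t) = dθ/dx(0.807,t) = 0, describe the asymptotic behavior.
θ → constant (steady state). Damping (γ=1) dissipates the nonconstant modes; with Neumann BCs the spatial average obeys M''+γM'=0 and tends to a finite limit.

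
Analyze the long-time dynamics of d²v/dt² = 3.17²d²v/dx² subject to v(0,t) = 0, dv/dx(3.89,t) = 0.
Long-time behavior: v oscillates (no decay). Energy is conserved; the solution oscillates indefinitely as standing waves.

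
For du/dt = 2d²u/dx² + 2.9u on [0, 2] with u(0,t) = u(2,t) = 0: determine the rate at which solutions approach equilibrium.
Eigenvalues: λₙ = 2n²π²/2² - 2.9.
First three modes:
  n=1: λ₁ = 2π²/2² - 2.9 ≈ 2.035
  n=2: λ₂ = 8π²/2² - 2.9 ≈ 16.839
  n=3: λ₃ = 18π²/2² - 2.9 ≈ 41.513
Since 2π²/2² ≈ 4.935 > 2.9, all λₙ > 0.
The n=1 mode decays slowest → dominates as t → ∞.
Asymptotic: u ~ c₁ sin(πx/2) e^{-λ₁t} with decay rate λ₁ ≈ 2.035.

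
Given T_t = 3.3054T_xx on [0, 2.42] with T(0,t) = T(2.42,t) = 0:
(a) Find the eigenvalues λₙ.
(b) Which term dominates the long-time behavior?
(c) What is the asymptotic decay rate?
Eigenvalues: λₙ = 3.3054n²π²/2.42².
First three modes:
  n=1: λ₁ = 3.3054π²/2.42² ≈ 5.57
  n=2: λ₂ = 13.2216π²/2.42² ≈ 22.282 (4× faster decay)
  n=3: λ₃ = 29.7486π²/2.42² ≈ 50.134 (9× faster decay)
As t → ∞, higher modes decay exponentially faster. The n=1 mode dominates: T ~ c₁ sin(πx/2.42) e^{-λ₁t}.
Decay rate: λ₁ = 3.3054π²/2.42² ≈ 5.57.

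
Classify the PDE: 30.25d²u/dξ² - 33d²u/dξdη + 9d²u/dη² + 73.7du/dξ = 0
A = 30.25, B = -33, C = 9. Discriminant B² - 4AC = 0. Since 0 = 0, parabolic.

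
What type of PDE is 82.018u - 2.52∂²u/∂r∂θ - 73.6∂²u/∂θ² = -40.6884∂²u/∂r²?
Rewriting in standard form: 40.6884∂²u/∂r² - 2.52∂²u/∂r∂θ - 73.6∂²u/∂θ² + 82.018u = 0. With A = 40.6884, B = -2.52, C = -73.6, the discriminant is 11985.01536. This is a hyperbolic PDE.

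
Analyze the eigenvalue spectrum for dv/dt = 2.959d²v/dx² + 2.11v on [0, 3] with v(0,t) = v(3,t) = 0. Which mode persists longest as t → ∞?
Eigenvalues: λₙ = 2.959n²π²/3² - 2.11.
First three modes:
  n=1: λ₁ = 2.959π²/3² - 2.11 ≈ 1.135
  n=2: λ₂ = 11.836π²/3² - 2.11 ≈ 10.87
  n=3: λ₃ = 26.631π²/3² - 2.11 ≈ 27.094
Since 2.959π²/3² ≈ 3.245 > 2.11, all λₙ > 0.
The n=1 mode decays slowest → dominates as t → ∞.
Asymptotic: v ~ c₁ sin(πx/3) e^{-λ₁t} with decay rate λ₁ ≈ 1.135.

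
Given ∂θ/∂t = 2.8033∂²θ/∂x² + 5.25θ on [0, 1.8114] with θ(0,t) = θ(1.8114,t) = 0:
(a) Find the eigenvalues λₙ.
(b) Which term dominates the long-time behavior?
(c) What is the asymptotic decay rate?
Eigenvalues: λₙ = 2.8033n²π²/1.8114² - 5.25.
First three modes:
  n=1: λ₁ = 2.8033π²/1.8114² - 5.25 ≈ 3.182
  n=2: λ₂ = 11.2132π²/1.8114² - 5.25 ≈ 28.479
  n=3: λ₃ = 25.2297π²/1.8114² - 5.25 ≈ 70.64
Since 2.8033π²/1.8114² ≈ 8.432 > 5.25, all λₙ > 0.
The n=1 mode decays slowest → dominates as t → ∞.
Asymptotic: θ ~ c₁ sin(πx/1.8114) e^{-λ₁t} with decay rate λ₁ ≈ 3.182.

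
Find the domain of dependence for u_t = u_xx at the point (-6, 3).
The entire real line. The heat equation has infinite propagation speed: any initial disturbance instantly affects all points (though exponentially small far away).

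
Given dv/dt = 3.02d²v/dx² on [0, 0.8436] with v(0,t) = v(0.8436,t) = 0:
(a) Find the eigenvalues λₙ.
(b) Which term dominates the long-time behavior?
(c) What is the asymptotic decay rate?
Eigenvalues: λₙ = 3.02n²π²/0.8436².
First three modes:
  n=1: λ₁ = 3.02π²/0.8436² ≈ 41.883
  n=2: λ₂ = 12.08π²/0.8436² ≈ 167.53 (4× faster decay)
  n=3: λ₃ = 27.18π²/0.8436² ≈ 376.943 (9× faster decay)
As t → ∞, higher modes decay exponentially faster. The n=1 mode dominates: v ~ c₁ sin(πx/0.8436) e^{-λ₁t}.
Decay rate: λ₁ = 3.02π²/0.8436² ≈ 41.883.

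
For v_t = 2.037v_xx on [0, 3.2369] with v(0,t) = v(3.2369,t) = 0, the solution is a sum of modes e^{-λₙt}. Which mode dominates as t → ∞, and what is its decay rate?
Eigenvalues: λₙ = 2.037n²π²/3.2369².
First three modes:
  n=1: λ₁ = 2.037π²/3.2369² ≈ 1.919
  n=2: λ₂ = 8.148π²/3.2369² ≈ 7.675 (4× faster decay)
  n=3: λ₃ = 18.333π²/3.2369² ≈ 17.269 (9× faster decay)
As t → ∞, higher modes decay exponentially faster. The n=1 mode dominates: v ~ c₁ sin(πx/3.2369) e^{-λ₁t}.
Decay rate: λ₁ = 2.037π²/3.2369² ≈ 1.919.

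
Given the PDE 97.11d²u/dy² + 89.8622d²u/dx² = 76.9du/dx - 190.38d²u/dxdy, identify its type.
Rewriting in standard form: 89.8622d²u/dx² + 190.38d²u/dxdy + 97.11d²u/dy² - 76.9du/dx = 0. The second-order coefficients are A = 89.8622, B = 190.38, C = 97.11. Since B² - 4AC = 1338.471432 > 0, this is a hyperbolic PDE.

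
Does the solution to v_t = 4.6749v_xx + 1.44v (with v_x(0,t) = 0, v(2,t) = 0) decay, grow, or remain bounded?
v → 0. Diffusion dominates reaction (r=1.44 < κπ²/(4L²)≈2.88); solution decays.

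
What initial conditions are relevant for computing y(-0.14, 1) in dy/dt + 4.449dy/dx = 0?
A single point: x = -4.589. The characteristic through (-0.14, 1) is x - 4.449t = const, so x = -0.14 - 4.449·1 = -4.589.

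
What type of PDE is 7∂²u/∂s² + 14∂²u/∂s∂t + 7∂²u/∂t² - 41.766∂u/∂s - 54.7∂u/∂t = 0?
With A = 7, B = 14, C = 7, the discriminant is 0. This is a parabolic PDE.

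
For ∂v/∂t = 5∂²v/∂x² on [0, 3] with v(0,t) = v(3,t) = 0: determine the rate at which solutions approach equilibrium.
Eigenvalues: λₙ = 5n²π²/3².
First three modes:
  n=1: λ₁ = 5π²/3² ≈ 5.483
  n=2: λ₂ = 20π²/3² ≈ 21.932 (4× faster decay)
  n=3: λ₃ = 45π²/3² ≈ 49.348 (9× faster decay)
As t → ∞, higher modes decay exponentially faster. The n=1 mode dominates: v ~ c₁ sin(πx/3) e^{-λ₁t}.
Decay rate: λ₁ = 5π²/3² ≈ 5.483.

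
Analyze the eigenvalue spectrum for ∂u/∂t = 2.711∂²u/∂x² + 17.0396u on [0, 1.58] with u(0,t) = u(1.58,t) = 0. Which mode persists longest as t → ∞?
Eigenvalues: λₙ = 2.711n²π²/1.58² - 17.0396.
First three modes:
  n=1: λ₁ = 2.711π²/1.58² - 17.0396 ≈ -6.322
  n=2: λ₂ = 10.844π²/1.58² - 17.0396 ≈ 25.833
  n=3: λ₃ = 24.399π²/1.58² - 17.0396 ≈ 79.423
Since 2.711π²/1.58² ≈ 10.718 < 17.0396, λ₁ < 0.
The n=1 mode grows fastest (−λₙ is largest for n=1) → dominates.
Asymptotic: u ~ c₁ sin(πx/1.58) e^{6.322t} (exponential growth at rate −λ₁ ≈ 6.322).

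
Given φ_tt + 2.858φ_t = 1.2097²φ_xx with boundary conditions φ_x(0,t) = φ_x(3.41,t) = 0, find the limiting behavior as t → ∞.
φ → constant (steady state). Damping (γ=2.858) dissipates the nonconstant modes; with Neumann BCs the spatial average obeys M''+γM'=0 and tends to a finite limit.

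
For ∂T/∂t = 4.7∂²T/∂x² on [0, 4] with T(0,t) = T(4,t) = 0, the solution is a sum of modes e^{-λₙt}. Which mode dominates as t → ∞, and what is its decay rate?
Eigenvalues: λₙ = 4.7n²π²/4².
First three modes:
  n=1: λ₁ = 4.7π²/4² ≈ 2.899
  n=2: λ₂ = 18.8π²/4² ≈ 11.597 (4× faster decay)
  n=3: λ₃ = 42.3π²/4² ≈ 26.093 (9× faster decay)
As t → ∞, higher modes decay exponentially faster. The n=1 mode dominates: T ~ c₁ sin(πx/4) e^{-λ₁t}.
Decay rate: λ₁ = 4.7π²/4² ≈ 2.899.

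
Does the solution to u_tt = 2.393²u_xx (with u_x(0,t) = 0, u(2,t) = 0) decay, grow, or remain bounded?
u oscillates (no decay). Energy is conserved; the solution oscillates indefinitely as standing waves.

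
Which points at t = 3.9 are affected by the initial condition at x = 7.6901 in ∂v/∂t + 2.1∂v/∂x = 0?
At x = 15.8801. The characteristic carries data from (7.6901, 0) to (15.8801, 3.9).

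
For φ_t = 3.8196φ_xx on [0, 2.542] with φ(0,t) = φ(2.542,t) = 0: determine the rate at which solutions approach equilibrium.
Eigenvalues: λₙ = 3.8196n²π²/2.542².
First three modes:
  n=1: λ₁ = 3.8196π²/2.542² ≈ 5.834
  n=2: λ₂ = 15.2784π²/2.542² ≈ 23.336 (4× faster decay)
  n=3: λ₃ = 34.3764π²/2.542² ≈ 52.506 (9× faster decay)
As t → ∞, higher modes decay exponentially faster. The n=1 mode dominates: φ ~ c₁ sin(πx/2.542) e^{-λ₁t}.
Decay rate: λ₁ = 3.8196π²/2.542² ≈ 5.834.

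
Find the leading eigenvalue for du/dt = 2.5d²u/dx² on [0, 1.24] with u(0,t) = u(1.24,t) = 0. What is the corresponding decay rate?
Eigenvalues: λₙ = 2.5n²π²/1.24².
First three modes:
  n=1: λ₁ = 2.5π²/1.24² ≈ 16.047
  n=2: λ₂ = 10π²/1.24² ≈ 64.188 (4× faster decay)
  n=3: λ₃ = 22.5π²/1.24² ≈ 144.424 (9× faster decay)
As t → ∞, higher modes decay exponentially faster. The n=1 mode dominates: u ~ c₁ sin(πx/1.24) e^{-λ₁t}.
Decay rate: λ₁ = 2.5π²/1.24² ≈ 16.047.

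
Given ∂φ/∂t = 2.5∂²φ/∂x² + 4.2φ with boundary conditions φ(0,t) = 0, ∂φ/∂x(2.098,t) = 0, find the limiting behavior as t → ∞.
φ grows unboundedly. Reaction dominates diffusion (r=4.2 > κπ²/(4L²)≈1.4); solution grows exponentially.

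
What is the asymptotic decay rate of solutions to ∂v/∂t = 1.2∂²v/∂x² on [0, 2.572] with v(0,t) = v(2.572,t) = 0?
Eigenvalues: λₙ = 1.2n²π²/2.572².
First three modes:
  n=1: λ₁ = 1.2π²/2.572² ≈ 1.79
  n=2: λ₂ = 4.8π²/2.572² ≈ 7.161 (4× faster decay)
  n=3: λ₃ = 10.8π²/2.572² ≈ 16.113 (9× faster decay)
As t → ∞, higher modes decay exponentially faster. The n=1 mode dominates: v ~ c₁ sin(πx/2.572) e^{-λ₁t}.
Decay rate: λ₁ = 1.2π²/2.572² ≈ 1.79.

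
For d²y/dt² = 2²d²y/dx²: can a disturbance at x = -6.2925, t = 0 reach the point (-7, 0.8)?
Yes. The domain of dependence is [-8.6, -5.4], and -6.2925 ∈ [-8.6, -5.4].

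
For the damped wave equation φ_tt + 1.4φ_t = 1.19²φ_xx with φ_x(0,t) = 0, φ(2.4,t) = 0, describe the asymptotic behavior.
φ → 0. Damping (γ=1.4) dissipates energy; oscillations decay exponentially.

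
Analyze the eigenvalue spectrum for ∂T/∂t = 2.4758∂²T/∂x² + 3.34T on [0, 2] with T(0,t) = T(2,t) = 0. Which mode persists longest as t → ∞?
Eigenvalues: λₙ = 2.4758n²π²/2² - 3.34.
First three modes:
  n=1: λ₁ = 2.4758π²/2² - 3.34 ≈ 2.769
  n=2: λ₂ = 9.9032π²/2² - 3.34 ≈ 21.095
  n=3: λ₃ = 22.2822π²/2² - 3.34 ≈ 51.639
Since 2.4758π²/2² ≈ 6.109 > 3.34, all λₙ > 0.
The n=1 mode decays slowest → dominates as t → ∞.
Asymptotic: T ~ c₁ sin(πx/2) e^{-λ₁t} with decay rate λ₁ ≈ 2.769.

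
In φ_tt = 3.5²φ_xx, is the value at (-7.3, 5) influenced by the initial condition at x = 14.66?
No. The domain of dependence is [-24.8, 10.2], and 14.66 is outside this interval.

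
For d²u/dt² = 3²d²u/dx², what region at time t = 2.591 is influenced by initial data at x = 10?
Domain of influence: [2.227, 17.773]. Data at x = 10 spreads outward at speed 3.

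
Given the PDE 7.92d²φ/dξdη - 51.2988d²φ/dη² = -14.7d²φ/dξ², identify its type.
Rewriting in standard form: 14.7d²φ/dξ² + 7.92d²φ/dξdη - 51.2988d²φ/dη² = 0. The second-order coefficients are A = 14.7, B = 7.92, C = -51.2988. Since B² - 4AC = 3079.09584 > 0, this is a hyperbolic PDE.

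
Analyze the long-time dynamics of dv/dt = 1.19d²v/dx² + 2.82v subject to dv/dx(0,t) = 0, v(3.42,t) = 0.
Long-time behavior: v grows unboundedly. Reaction dominates diffusion (r=2.82 > κπ²/(4L²)≈0.25); solution grows exponentially.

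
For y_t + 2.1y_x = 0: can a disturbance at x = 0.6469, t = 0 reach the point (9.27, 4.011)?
No. Only data at x = 0.8469 affects (9.27, 4.011). Advection has one-way propagation along characteristics.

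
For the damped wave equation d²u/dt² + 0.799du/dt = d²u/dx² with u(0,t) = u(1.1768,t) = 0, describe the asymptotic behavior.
u → 0. Damping (γ=0.799) dissipates energy; oscillations decay exponentially.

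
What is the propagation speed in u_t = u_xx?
Infinite. The heat equation is parabolic, not hyperbolic, so disturbances propagate instantly.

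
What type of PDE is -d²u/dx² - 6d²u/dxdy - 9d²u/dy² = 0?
With A = -1, B = -6, C = -9, the discriminant is 0. This is a parabolic PDE.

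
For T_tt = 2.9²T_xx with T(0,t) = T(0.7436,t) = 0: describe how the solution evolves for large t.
T oscillates (no decay). Energy is conserved; the solution oscillates indefinitely as standing waves.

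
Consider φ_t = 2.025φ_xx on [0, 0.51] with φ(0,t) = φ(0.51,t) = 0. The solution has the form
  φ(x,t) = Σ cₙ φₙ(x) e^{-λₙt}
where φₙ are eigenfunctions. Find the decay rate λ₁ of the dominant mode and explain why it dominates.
Eigenvalues: λₙ = 2.025n²π²/0.51².
First three modes:
  n=1: λ₁ = 2.025π²/0.51² ≈ 76.839
  n=2: λ₂ = 8.1π²/0.51² ≈ 307.358 (4× faster decay)
  n=3: λ₃ = 18.225π²/0.51² ≈ 691.555 (9× faster decay)
As t → ∞, higher modes decay exponentially faster. The n=1 mode dominates: φ ~ c₁ sin(πx/0.51) e^{-λ₁t}.
Decay rate: λ₁ = 2.025π²/0.51² ≈ 76.839.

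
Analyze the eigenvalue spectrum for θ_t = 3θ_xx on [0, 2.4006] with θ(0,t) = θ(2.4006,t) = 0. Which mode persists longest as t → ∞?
Eigenvalues: λₙ = 3n²π²/2.4006².
First three modes:
  n=1: λ₁ = 3π²/2.4006² ≈ 5.138
  n=2: λ₂ = 12π²/2.4006² ≈ 20.551 (4× faster decay)
  n=3: λ₃ = 27π²/2.4006² ≈ 46.241 (9× faster decay)
As t → ∞, higher modes decay exponentially faster. The n=1 mode dominates: θ ~ c₁ sin(πx/2.4006) e^{-λ₁t}.
Decay rate: λ₁ = 3π²/2.4006² ≈ 5.138.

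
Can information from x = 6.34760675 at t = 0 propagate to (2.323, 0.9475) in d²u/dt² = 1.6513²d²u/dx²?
No. The domain of dependence is [0.75839325, 3.88760675], and 6.34760675 is outside this interval.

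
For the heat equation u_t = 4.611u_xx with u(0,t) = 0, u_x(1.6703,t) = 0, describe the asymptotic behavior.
u → 0. Heat escapes through the Dirichlet boundary.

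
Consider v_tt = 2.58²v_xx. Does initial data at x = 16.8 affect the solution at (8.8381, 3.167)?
Yes. The domain of dependence is [0.66724, 17.00896], and 16.8 ∈ [0.66724, 17.00896].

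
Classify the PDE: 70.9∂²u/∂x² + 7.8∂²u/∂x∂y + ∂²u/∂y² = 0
A = 70.9, B = 7.8, C = 1. Discriminant B² - 4AC = -222.76. Since -222.76 < 0, elliptic.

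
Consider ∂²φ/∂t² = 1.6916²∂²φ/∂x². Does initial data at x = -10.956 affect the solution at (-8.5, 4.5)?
Yes. The domain of dependence is [-16.1122, -0.8878], and -10.956 ∈ [-16.1122, -0.8878].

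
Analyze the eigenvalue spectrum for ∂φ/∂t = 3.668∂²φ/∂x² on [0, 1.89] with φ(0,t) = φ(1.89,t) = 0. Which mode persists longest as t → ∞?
Eigenvalues: λₙ = 3.668n²π²/1.89².
First three modes:
  n=1: λ₁ = 3.668π²/1.89² ≈ 10.135
  n=2: λ₂ = 14.672π²/1.89² ≈ 40.538 (4× faster decay)
  n=3: λ₃ = 33.012π²/1.89² ≈ 91.211 (9× faster decay)
As t → ∞, higher modes decay exponentially faster. The n=1 mode dominates: φ ~ c₁ sin(πx/1.89) e^{-λ₁t}.
Decay rate: λ₁ = 3.668π²/1.89² ≈ 10.135.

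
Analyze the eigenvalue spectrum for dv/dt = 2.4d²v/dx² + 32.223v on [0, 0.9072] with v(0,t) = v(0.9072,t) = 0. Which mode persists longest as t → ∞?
Eigenvalues: λₙ = 2.4n²π²/0.9072² - 32.223.
First three modes:
  n=1: λ₁ = 2.4π²/0.9072² - 32.223 ≈ -3.442
  n=2: λ₂ = 9.6π²/0.9072² - 32.223 ≈ 82.901
  n=3: λ₃ = 21.6π²/0.9072² - 32.223 ≈ 226.805
Since 2.4π²/0.9072² ≈ 28.781 < 32.223, λ₁ < 0.
The n=1 mode grows fastest (−λₙ is largest for n=1) → dominates.
Asymptotic: v ~ c₁ sin(πx/0.9072) e^{3.442t} (exponential growth at rate −λ₁ ≈ 3.442).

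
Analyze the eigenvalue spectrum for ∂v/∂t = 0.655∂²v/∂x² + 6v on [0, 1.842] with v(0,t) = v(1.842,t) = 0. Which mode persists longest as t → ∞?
Eigenvalues: λₙ = 0.655n²π²/1.842² - 6.
First three modes:
  n=1: λ₁ = 0.655π²/1.842² - 6 ≈ -4.095
  n=2: λ₂ = 2.62π²/1.842² - 6 ≈ 1.621
  n=3: λ₃ = 5.895π²/1.842² - 6 ≈ 11.148
Since 0.655π²/1.842² ≈ 1.905 < 6, λ₁ < 0.
The n=1 mode grows fastest (−λₙ is largest for n=1) → dominates.
Asymptotic: v ~ c₁ sin(πx/1.842) e^{4.095t} (exponential growth at rate −λ₁ ≈ 4.095).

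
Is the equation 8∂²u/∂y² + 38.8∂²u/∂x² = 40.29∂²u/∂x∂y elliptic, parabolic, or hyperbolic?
Rewriting in standard form: 38.8∂²u/∂x² - 40.29∂²u/∂x∂y + 8∂²u/∂y² = 0. Computing B² - 4AC with A = 38.8, B = -40.29, C = 8: discriminant = 381.6841 (positive). Answer: hyperbolic.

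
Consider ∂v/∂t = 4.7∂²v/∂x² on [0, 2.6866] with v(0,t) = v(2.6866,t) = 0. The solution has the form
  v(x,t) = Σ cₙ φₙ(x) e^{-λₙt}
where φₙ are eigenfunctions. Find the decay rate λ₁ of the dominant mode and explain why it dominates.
Eigenvalues: λₙ = 4.7n²π²/2.6866².
First three modes:
  n=1: λ₁ = 4.7π²/2.6866² ≈ 6.427
  n=2: λ₂ = 18.8π²/2.6866² ≈ 25.707 (4× faster decay)
  n=3: λ₃ = 42.3π²/2.6866² ≈ 57.841 (9× faster decay)
As t → ∞, higher modes decay exponentially faster. The n=1 mode dominates: v ~ c₁ sin(πx/2.6866) e^{-λ₁t}.
Decay rate: λ₁ = 4.7π²/2.6866² ≈ 6.427.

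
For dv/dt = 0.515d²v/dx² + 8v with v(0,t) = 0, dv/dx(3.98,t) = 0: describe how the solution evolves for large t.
v grows unboundedly. Reaction dominates diffusion (r=8 > κπ²/(4L²)≈0.08); solution grows exponentially.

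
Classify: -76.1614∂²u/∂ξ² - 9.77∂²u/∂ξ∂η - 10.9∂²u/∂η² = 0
Elliptic (discriminant = -3225.18414).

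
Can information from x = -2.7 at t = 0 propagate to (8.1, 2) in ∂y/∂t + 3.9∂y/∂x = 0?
No. Only data at x = 0.3 affects (8.1, 2). Advection has one-way propagation along characteristics.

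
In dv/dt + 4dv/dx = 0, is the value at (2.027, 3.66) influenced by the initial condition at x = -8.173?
No. Only data at x = -12.613 affects (2.027, 3.66). Advection has one-way propagation along characteristics.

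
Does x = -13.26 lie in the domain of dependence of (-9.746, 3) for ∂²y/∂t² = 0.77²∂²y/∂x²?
No. The domain of dependence is [-12.056, -7.436], and -13.26 is outside this interval.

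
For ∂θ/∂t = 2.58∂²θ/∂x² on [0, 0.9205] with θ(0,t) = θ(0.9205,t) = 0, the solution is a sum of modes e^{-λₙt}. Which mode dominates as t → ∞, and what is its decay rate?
Eigenvalues: λₙ = 2.58n²π²/0.9205².
First three modes:
  n=1: λ₁ = 2.58π²/0.9205² ≈ 30.052
  n=2: λ₂ = 10.32π²/0.9205² ≈ 120.208 (4× faster decay)
  n=3: λ₃ = 23.22π²/0.9205² ≈ 270.467 (9× faster decay)
As t → ∞, higher modes decay exponentially faster. The n=1 mode dominates: θ ~ c₁ sin(πx/0.9205) e^{-λ₁t}.
Decay rate: λ₁ = 2.58π²/0.9205² ≈ 30.052.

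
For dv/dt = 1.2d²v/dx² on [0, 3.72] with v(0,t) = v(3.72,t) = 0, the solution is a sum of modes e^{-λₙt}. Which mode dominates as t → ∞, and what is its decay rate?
Eigenvalues: λₙ = 1.2n²π²/3.72².
First three modes:
  n=1: λ₁ = 1.2π²/3.72² ≈ 0.856
  n=2: λ₂ = 4.8π²/3.72² ≈ 3.423 (4× faster decay)
  n=3: λ₃ = 10.8π²/3.72² ≈ 7.703 (9× faster decay)
As t → ∞, higher modes decay exponentially faster. The n=1 mode dominates: v ~ c₁ sin(πx/3.72) e^{-λ₁t}.
Decay rate: λ₁ = 1.2π²/3.72² ≈ 0.856.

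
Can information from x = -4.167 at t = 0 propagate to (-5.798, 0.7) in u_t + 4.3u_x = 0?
No. Only data at x = -8.808 affects (-5.798, 0.7). Advection has one-way propagation along characteristics.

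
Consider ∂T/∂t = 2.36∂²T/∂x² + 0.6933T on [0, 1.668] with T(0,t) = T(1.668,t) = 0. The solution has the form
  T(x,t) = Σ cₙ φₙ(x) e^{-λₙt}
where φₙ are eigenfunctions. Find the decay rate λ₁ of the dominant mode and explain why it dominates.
Eigenvalues: λₙ = 2.36n²π²/1.668² - 0.6933.
First three modes:
  n=1: λ₁ = 2.36π²/1.668² - 0.6933 ≈ 7.679
  n=2: λ₂ = 9.44π²/1.668² - 0.6933 ≈ 32.794
  n=3: λ₃ = 21.24π²/1.668² - 0.6933 ≈ 74.653
Since 2.36π²/1.668² ≈ 8.372 > 0.6933, all λₙ > 0.
The n=1 mode decays slowest → dominates as t → ∞.
Asymptotic: T ~ c₁ sin(πx/1.668) e^{-λ₁t} with decay rate λ₁ ≈ 7.679.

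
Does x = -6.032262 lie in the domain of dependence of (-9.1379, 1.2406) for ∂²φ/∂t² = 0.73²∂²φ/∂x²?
No. The domain of dependence is [-10.043538, -8.232262], and -6.032262 is outside this interval.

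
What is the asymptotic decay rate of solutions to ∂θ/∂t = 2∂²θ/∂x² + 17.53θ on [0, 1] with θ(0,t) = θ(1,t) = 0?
Eigenvalues: λₙ = 2n²π²/1² - 17.53.
First three modes:
  n=1: λ₁ = 2π² - 17.53 ≈ 2.209
  n=2: λ₂ = 8π² - 17.53 ≈ 61.427
  n=3: λ₃ = 18π² - 17.53 ≈ 160.123
Since 2π² ≈ 19.739 > 17.53, all λₙ > 0.
The n=1 mode decays slowest → dominates as t → ∞.
Asymptotic: θ ~ c₁ sin(πx/1) e^{-λ₁t} with decay rate λ₁ ≈ 2.209.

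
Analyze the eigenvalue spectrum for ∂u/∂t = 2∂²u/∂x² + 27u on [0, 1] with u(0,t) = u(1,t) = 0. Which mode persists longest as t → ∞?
Eigenvalues: λₙ = 2n²π²/1² - 27.
First three modes:
  n=1: λ₁ = 2π² - 27 ≈ -7.261
  n=2: λ₂ = 8π² - 27 ≈ 51.957
  n=3: λ₃ = 18π² - 27 ≈ 150.653
Since 2π² ≈ 19.739 < 27, λ₁ < 0.
The n=1 mode grows fastest (−λₙ is largest for n=1) → dominates.
Asymptotic: u ~ c₁ sin(πx/1) e^{7.261t} (exponential growth at rate −λ₁ ≈ 7.261).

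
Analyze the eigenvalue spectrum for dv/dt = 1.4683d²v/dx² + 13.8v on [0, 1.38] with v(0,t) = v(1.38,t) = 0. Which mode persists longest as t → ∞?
Eigenvalues: λₙ = 1.4683n²π²/1.38² - 13.8.
First three modes:
  n=1: λ₁ = 1.4683π²/1.38² - 13.8 ≈ -6.19
  n=2: λ₂ = 5.8732π²/1.38² - 13.8 ≈ 16.638
  n=3: λ₃ = 13.2147π²/1.38² - 13.8 ≈ 54.686
Since 1.4683π²/1.38² ≈ 7.61 < 13.8, λ₁ < 0.
The n=1 mode grows fastest (−λₙ is largest for n=1) → dominates.
Asymptotic: v ~ c₁ sin(πx/1.38) e^{6.19t} (exponential growth at rate −λ₁ ≈ 6.19).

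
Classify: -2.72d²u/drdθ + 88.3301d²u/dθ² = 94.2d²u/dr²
Rewriting in standard form: -94.2d²u/dr² - 2.72d²u/drdθ + 88.3301d²u/dθ² = 0. Hyperbolic (discriminant = 33290.18008).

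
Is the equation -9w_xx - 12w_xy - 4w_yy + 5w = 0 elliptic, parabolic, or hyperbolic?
Computing B² - 4AC with A = -9, B = -12, C = -4: discriminant = 0 (zero). Answer: parabolic.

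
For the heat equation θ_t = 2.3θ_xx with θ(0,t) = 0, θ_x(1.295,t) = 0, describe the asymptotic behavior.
θ → 0. Heat escapes through the Dirichlet boundary.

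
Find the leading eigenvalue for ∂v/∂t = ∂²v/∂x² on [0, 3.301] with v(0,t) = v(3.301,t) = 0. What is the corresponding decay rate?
Eigenvalues: λₙ = n²π²/3.301².
First three modes:
  n=1: λ₁ = π²/3.301² ≈ 0.906
  n=2: λ₂ = 4π²/3.301² ≈ 3.623 (4× faster decay)
  n=3: λ₃ = 9π²/3.301² ≈ 8.152 (9× faster decay)
As t → ∞, higher modes decay exponentially faster. The n=1 mode dominates: v ~ c₁ sin(πx/3.301) e^{-λ₁t}.
Decay rate: λ₁ = π²/3.301² ≈ 0.906.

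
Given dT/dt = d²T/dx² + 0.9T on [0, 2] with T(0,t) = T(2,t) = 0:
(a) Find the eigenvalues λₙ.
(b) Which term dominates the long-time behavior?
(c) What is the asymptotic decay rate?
Eigenvalues: λₙ = n²π²/2² - 0.9.
First three modes:
  n=1: λ₁ = π²/2² - 0.9 ≈ 1.567
  n=2: λ₂ = 4π²/2² - 0.9 ≈ 8.97
  n=3: λ₃ = 9π²/2² - 0.9 ≈ 21.307
Since π²/2² ≈ 2.467 > 0.9, all λₙ > 0.
The n=1 mode decays slowest → dominates as t → ∞.
Asymptotic: T ~ c₁ sin(πx/2) e^{-λ₁t} with decay rate λ₁ ≈ 1.567.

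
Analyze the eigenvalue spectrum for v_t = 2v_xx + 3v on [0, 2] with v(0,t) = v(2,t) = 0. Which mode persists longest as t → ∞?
Eigenvalues: λₙ = 2n²π²/2² - 3.
First three modes:
  n=1: λ₁ = 2π²/2² - 3 ≈ 1.935
  n=2: λ₂ = 8π²/2² - 3 ≈ 16.739
  n=3: λ₃ = 18π²/2² - 3 ≈ 41.413
Since 2π²/2² ≈ 4.935 > 3, all λₙ > 0.
The n=1 mode decays slowest → dominates as t → ∞.
Asymptotic: v ~ c₁ sin(πx/2) e^{-λ₁t} with decay rate λ₁ ≈ 1.935.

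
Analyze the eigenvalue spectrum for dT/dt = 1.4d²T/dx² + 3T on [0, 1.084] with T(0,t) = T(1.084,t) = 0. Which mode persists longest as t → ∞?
Eigenvalues: λₙ = 1.4n²π²/1.084² - 3.
First three modes:
  n=1: λ₁ = 1.4π²/1.084² - 3 ≈ 8.759
  n=2: λ₂ = 5.6π²/1.084² - 3 ≈ 44.036
  n=3: λ₃ = 12.6π²/1.084² - 3 ≈ 102.831
Since 1.4π²/1.084² ≈ 11.759 > 3, all λₙ > 0.
The n=1 mode decays slowest → dominates as t → ∞.
Asymptotic: T ~ c₁ sin(πx/1.084) e^{-λ₁t} with decay rate λ₁ ≈ 8.759.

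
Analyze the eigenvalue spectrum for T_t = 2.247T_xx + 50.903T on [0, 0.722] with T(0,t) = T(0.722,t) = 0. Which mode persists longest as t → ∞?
Eigenvalues: λₙ = 2.247n²π²/0.722² - 50.903.
First three modes:
  n=1: λ₁ = 2.247π²/0.722² - 50.903 ≈ -8.36
  n=2: λ₂ = 8.988π²/0.722² - 50.903 ≈ 119.269
  n=3: λ₃ = 20.223π²/0.722² - 50.903 ≈ 331.984
Since 2.247π²/0.722² ≈ 42.543 < 50.903, λ₁ < 0.
The n=1 mode grows fastest (−λₙ is largest for n=1) → dominates.
Asymptotic: T ~ c₁ sin(πx/0.722) e^{8.36t} (exponential growth at rate −λ₁ ≈ 8.36).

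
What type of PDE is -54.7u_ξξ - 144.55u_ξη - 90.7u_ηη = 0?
With A = -54.7, B = -144.55, C = -90.7, the discriminant is 1049.5425. This is a hyperbolic PDE.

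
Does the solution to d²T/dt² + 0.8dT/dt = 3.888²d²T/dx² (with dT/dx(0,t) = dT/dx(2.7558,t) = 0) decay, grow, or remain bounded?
T → constant (steady state). Damping (γ=0.8) dissipates the nonconstant modes; with Neumann BCs the spatial average obeys M''+γM'=0 and tends to a finite limit.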